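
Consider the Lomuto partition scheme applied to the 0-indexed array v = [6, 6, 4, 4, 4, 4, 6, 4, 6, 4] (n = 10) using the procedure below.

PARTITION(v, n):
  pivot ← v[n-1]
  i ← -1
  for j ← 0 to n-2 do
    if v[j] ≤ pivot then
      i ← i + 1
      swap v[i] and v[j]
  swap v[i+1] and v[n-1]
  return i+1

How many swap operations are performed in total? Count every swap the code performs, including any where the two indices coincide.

pivot=4, i=-1
j=0: 6>4, skip
j=1: 6>4, skip
j=2: 4≤4, i=0, swap(0,2) ⇒ [4, 6, 6, 4, 4, 4, 6, 4, 6, 4]
j=3: 4≤4, i=1, swap(1,3) ⇒ [4, 4, 6, 6, 4, 4, 6, 4, 6, 4]
j=4: 4≤4, i=2, swap(2,4) ⇒ [4, 4, 4, 6, 6, 4, 6, 4, 6, 4]
j=5: 4≤4, i=3, swap(3,5) ⇒ [4, 4, 4, 4, 6, 6, 6, 4, 6, 4]
j=6: 6>4, skip
j=7: 4≤4, i=4, swap(4,7) ⇒ [4, 4, 4, 4, 4, 6, 6, 6, 6, 4]
j=8: 6>4, skip
swap(5,9) ⇒ [4, 4, 4, 4, 4, 4, 6, 6, 6, 6]; return 5

6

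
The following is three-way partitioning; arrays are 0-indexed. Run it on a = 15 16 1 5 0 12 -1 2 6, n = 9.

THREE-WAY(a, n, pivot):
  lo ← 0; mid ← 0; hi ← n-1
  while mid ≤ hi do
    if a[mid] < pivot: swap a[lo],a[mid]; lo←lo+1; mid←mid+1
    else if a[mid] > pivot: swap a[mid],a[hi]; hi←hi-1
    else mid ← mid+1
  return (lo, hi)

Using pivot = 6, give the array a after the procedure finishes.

2 1 5 0 -1 6 12 16 15

lo=0 mid=0 hi=8
15>6: swap(0,8), hi=7 ⇒ 6 16 1 5 0 12 -1 2 15
6=6: mid=1
16>6: swap(1,7), hi=6 ⇒ 6 2 1 5 0 12 -1 16 15
2<6: swap(0,1), lo=1 mid=2 ⇒ 2 6 1 5 0 12 -1 16 15
1<6: swap(1,2), lo=2 mid=3 ⇒ 2 1 6 5 0 12 -1 16 15
5<6: swap(2,3), lo=3 mid=4 ⇒ 2 1 5 6 0 12 -1 16 15
0<6: swap(3,4), lo=4 mid=5 ⇒ 2 1 5 0 6 12 -1 16 15
12>6: swap(5,6), hi=5 ⇒ 2 1 5 0 6 -1 12 16 15
-1<6: swap(4,5), lo=5 mid=6 ⇒ 2 1 5 0 -1 6 12 16 15
done. lo=5 hi=5; a=2 1 5 0 -1 6 12 16 15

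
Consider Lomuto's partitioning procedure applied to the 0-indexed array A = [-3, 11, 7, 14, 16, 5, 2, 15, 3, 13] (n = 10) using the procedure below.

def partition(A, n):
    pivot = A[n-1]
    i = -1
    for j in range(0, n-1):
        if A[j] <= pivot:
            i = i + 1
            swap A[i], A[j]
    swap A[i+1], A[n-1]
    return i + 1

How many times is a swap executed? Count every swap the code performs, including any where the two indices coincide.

pivot=13, i=-1
j=0: -3≤13, i=0, swap(0,0) ⇒ [-3, 11, 7, 14, 16, 5, 2, 15, 3, 13]
j=1: 11≤13, i=1, swap(1,1) ⇒ [-3, 11, 7, 14, 16, 5, 2, 15, 3, 13]
j=2: 7≤13, i=2, swap(2,2) ⇒ [-3, 11, 7, 14, 16, 5, 2, 15, 3, 13]
j=3: 14>13, skip
j=4: 16>13, skip
j=5: 5≤13, i=3, swap(3,5) ⇒ [-3, 11, 7, 5, 16, 14, 2, 15, 3, 13]
j=6: 2≤13, i=4, swap(4,6) ⇒ [-3, 11, 7, 5, 2, 14, 16, 15, 3, 13]
j=7: 15>13, skip
j=8: 3≤13, i=5, swap(5,8) ⇒ [-3, 11, 7, 5, 2, 3, 16, 15, 14, 13]
swap(6,9) ⇒ [-3, 11, 7, 5, 2, 3, 13, 15, 14, 16]; return 6

7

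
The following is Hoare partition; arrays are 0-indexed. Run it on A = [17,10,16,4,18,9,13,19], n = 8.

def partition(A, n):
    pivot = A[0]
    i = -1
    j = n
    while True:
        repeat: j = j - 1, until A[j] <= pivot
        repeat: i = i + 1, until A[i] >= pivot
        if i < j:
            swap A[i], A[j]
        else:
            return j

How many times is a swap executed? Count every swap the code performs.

2

pivot = A[0] = 17; i = -1, j = 8
j→6 (A[6]=13≤17), i→0 (A[0]=17≥17); i<j, swap → [13,10,16,4,18,9,17,19]
j→5 (A[5]=9≤17), i→4 (A[4]=18≥17); i<j, swap → [13,10,16,4,9,18,17,19]
j→4, i→5; i≥j, return j=4. A = [13,10,16,4,9,18,17,19]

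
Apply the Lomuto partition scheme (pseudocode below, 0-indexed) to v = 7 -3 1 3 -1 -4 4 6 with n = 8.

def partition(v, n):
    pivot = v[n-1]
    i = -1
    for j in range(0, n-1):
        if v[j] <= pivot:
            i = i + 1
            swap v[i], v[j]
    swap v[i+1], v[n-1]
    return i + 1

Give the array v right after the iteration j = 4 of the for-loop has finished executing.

pivot = v[7] = 6; i = -1
j=0: v[0]=7 > 6 → no swap
j=1: v[1]=-3 ≤ 6 → i=0, swap v[0],v[1] → -3 7 1 3 -1 -4 4 6
j=2: v[2]=1 ≤ 6 → i=1, swap v[1],v[2] → -3 1 7 3 -1 -4 4 6
j=3: v[3]=3 ≤ 6 → i=2, swap v[2],v[3] → -3 1 3 7 -1 -4 4 6
j=4: v[4]=-1 ≤ 6 → i=3, swap v[3],v[4] → -3 1 3 -1 7 -4 4 6
(after j=4) v = -3 1 3 -1 7 -4 4 6

-3 1 3 -1 7 -4 4 6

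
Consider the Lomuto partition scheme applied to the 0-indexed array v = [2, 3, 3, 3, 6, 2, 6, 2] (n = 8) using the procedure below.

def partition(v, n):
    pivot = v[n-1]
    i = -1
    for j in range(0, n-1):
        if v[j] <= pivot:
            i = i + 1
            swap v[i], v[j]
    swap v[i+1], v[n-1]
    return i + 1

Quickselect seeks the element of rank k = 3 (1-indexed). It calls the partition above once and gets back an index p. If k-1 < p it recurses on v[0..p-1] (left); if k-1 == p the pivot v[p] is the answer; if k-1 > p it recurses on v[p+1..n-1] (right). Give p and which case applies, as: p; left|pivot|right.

pivot=2, i=-1
j=0: 2≤2, i=0, swap(0,0) ⇒ [2, 3, 3, 3, 6, 2, 6, 2]
j=1: 3>2, skip
j=2: 3>2, skip
j=3: 3>2, skip
j=4: 6>2, skip
j=5: 2≤2, i=1, swap(1,5) ⇒ [2, 2, 3, 3, 6, 3, 6, 2]
j=6: 6>2, skip
swap(2,7) ⇒ [2, 2, 2, 3, 6, 3, 6, 3]; return 2
p = 2; k-1 = 2 == 2 ⇒ pivot

2; pivot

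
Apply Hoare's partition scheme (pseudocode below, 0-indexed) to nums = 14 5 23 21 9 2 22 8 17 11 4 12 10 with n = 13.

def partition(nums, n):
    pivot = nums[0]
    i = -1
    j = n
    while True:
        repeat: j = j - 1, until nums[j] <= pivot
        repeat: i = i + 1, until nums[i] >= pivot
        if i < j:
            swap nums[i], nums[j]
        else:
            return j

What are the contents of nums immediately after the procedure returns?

10 5 12 4 9 2 11 8 17 22 21 23 14

pivot=14
j stops at 12 (10), i stops at 0 (14); swap ⇒ 10 5 23 21 9 2 22 8 17 11 4 12 14
j stops at 11 (12), i stops at 2 (23); swap ⇒ 10 5 12 21 9 2 22 8 17 11 4 23 14
j stops at 10 (4), i stops at 3 (21); swap ⇒ 10 5 12 4 9 2 22 8 17 11 21 23 14
j stops at 9 (11), i stops at 6 (22); swap ⇒ 10 5 12 4 9 2 11 8 17 22 21 23 14
j stops at 7, i stops at 8; i≥j ⇒ return 7. nums=10 5 12 4 9 2 11 8 17 22 21 23 14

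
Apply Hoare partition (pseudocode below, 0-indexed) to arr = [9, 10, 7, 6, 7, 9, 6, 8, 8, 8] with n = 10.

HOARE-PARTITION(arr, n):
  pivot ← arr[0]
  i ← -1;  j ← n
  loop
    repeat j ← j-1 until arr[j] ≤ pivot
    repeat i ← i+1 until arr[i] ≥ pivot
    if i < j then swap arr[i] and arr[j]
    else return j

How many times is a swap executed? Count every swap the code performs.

3

pivot = arr[0] = 9; i = -1, j = 10
j→9 (arr[9]=8≤9), i→0 (arr[0]=9≥9); i<j, swap → [8, 10, 7, 6, 7, 9, 6, 8, 8, 9]
j→8 (arr[8]=8≤9), i→1 (arr[1]=10≥9); i<j, swap → [8, 8, 7, 6, 7, 9, 6, 8, 10, 9]
j→7 (arr[7]=8≤9), i→5 (arr[5]=9≥9); i<j, swap → [8, 8, 7, 6, 7, 8, 6, 9, 10, 9]
j→6, i→7; i≥j, return j=6. arr = [8, 8, 7, 6, 7, 8, 6, 9, 10, 9]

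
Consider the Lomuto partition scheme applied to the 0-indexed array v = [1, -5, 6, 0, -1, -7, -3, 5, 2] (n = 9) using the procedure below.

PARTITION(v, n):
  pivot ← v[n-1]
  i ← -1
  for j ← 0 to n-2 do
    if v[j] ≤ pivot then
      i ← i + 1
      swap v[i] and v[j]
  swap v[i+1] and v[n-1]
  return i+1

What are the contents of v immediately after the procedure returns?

[1, -5, 0, -1, -7, -3, 2, 5, 6]

pivot=2, i=-1
j=0: 1≤2, i=0, swap(0,0) ⇒ [1, -5, 6, 0, -1, -7, -3, 5, 2]
j=1: -5≤2, i=1, swap(1,1) ⇒ [1, -5, 6, 0, -1, -7, -3, 5, 2]
j=2: 6>2, skip
j=3: 0≤2, i=2, swap(2,3) ⇒ [1, -5, 0, 6, -1, -7, -3, 5, 2]
j=4: -1≤2, i=3, swap(3,4) ⇒ [1, -5, 0, -1, 6, -7, -3, 5, 2]
j=5: -7≤2, i=4, swap(4,5) ⇒ [1, -5, 0, -1, -7, 6, -3, 5, 2]
j=6: -3≤2, i=5, swap(5,6) ⇒ [1, -5, 0, -1, -7, -3, 6, 5, 2]
j=7: 5>2, skip
swap(6,8) ⇒ [1, -5, 0, -1, -7, -3, 2, 5, 6]; return 6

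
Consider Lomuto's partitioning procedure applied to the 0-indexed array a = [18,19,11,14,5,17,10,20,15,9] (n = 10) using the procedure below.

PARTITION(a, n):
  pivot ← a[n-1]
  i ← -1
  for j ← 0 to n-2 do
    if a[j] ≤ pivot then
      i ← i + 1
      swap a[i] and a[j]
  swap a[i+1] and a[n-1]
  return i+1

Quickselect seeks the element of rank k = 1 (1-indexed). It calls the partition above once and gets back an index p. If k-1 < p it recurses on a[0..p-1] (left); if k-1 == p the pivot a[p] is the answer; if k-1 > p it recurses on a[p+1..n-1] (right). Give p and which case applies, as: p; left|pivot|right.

pivot=9, i=-1
j=0: 18>9, skip
j=1: 19>9, skip
j=2: 11>9, skip
j=3: 14>9, skip
j=4: 5≤9, i=0, swap(0,4) ⇒ [5,19,11,14,18,17,10,20,15,9]
j=5: 17>9, skip
j=6: 10>9, skip
j=7: 20>9, skip
j=8: 15>9, skip
swap(1,9) ⇒ [5,9,11,14,18,17,10,20,15,19]; return 1
p = 1; k-1 = 0 < 1 ⇒ left

1; left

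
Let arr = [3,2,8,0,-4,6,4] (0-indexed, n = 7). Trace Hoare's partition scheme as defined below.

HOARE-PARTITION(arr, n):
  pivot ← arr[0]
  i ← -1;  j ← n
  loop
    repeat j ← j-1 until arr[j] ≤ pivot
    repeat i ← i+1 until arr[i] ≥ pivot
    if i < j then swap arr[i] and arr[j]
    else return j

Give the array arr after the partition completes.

[-4,2,0,8,3,6,4]

pivot = arr[0] = 3; i = -1, j = 7
j→4 (arr[4]=-4≤3), i→0 (arr[0]=3≥3); i<j, swap → [-4,2,8,0,3,6,4]
j→3 (arr[3]=0≤3), i→2 (arr[2]=8≥3); i<j, swap → [-4,2,0,8,3,6,4]
j→2, i→3; i≥j, return j=2. arr = [-4,2,0,8,3,6,4]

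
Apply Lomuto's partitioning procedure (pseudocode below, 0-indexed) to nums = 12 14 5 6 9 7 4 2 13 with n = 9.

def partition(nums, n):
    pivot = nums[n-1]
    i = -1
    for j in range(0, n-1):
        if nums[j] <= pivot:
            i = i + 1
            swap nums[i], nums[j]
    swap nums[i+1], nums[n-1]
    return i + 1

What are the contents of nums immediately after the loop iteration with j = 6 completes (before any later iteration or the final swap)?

12 5 6 9 7 4 14 2 13

pivot = nums[8] = 13; i = -1
j=0: nums[0]=12 ≤ 13 → i=0, swap nums[0],nums[0] (no change) → 12 14 5 6 9 7 4 2 13
j=1: nums[1]=14 > 13 → no swap
j=2: nums[2]=5 ≤ 13 → i=1, swap nums[1],nums[2] → 12 5 14 6 9 7 4 2 13
j=3: nums[3]=6 ≤ 13 → i=2, swap nums[2],nums[3] → 12 5 6 14 9 7 4 2 13
j=4: nums[4]=9 ≤ 13 → i=3, swap nums[3],nums[4] → 12 5 6 9 14 7 4 2 13
j=5: nums[5]=7 ≤ 13 → i=4, swap nums[4],nums[5] → 12 5 6 9 7 14 4 2 13
j=6: nums[6]=4 ≤ 13 → i=5, swap nums[5],nums[6] → 12 5 6 9 7 4 14 2 13
(after j=6) nums = 12 5 6 9 7 4 14 2 13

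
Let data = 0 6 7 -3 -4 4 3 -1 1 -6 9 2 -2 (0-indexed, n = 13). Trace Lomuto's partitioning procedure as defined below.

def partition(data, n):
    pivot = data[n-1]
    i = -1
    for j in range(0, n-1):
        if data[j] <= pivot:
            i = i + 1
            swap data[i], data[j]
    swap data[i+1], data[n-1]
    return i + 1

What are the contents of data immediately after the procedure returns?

-3 -4 -6 -2 6 4 3 -1 1 7 9 2 0

pivot = data[12] = -2; i = -1
j=0: data[0]=0 > -2 → no swap
j=1: data[1]=6 > -2 → no swap
j=2: data[2]=7 > -2 → no swap
j=3: data[3]=-3 ≤ -2 → i=0, swap data[0],data[3] → -3 6 7 0 -4 4 3 -1 1 -6 9 2 -2
j=4: data[4]=-4 ≤ -2 → i=1, swap data[1],data[4] → -3 -4 7 0 6 4 3 -1 1 -6 9 2 -2
j=5: data[5]=4 > -2 → no swap
j=6: data[6]=3 > -2 → no swap
j=7: data[7]=-1 > -2 → no swap
j=8: data[8]=1 > -2 → no swap
j=9: data[9]=-6 ≤ -2 → i=2, swap data[2],data[9] → -3 -4 -6 0 6 4 3 -1 1 7 9 2 -2
j=10: data[10]=9 > -2 → no swap
j=11: data[11]=2 > -2 → no swap
final swap data[3],data[12] → -3 -4 -6 -2 6 4 3 -1 1 7 9 2 0; return 3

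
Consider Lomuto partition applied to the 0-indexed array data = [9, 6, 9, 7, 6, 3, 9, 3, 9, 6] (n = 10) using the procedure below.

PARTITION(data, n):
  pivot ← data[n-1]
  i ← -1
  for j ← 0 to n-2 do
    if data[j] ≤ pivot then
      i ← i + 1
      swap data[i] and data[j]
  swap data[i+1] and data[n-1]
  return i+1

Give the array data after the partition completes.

pivot=6, i=-1
j=0: 9>6, skip
j=1: 6≤6, i=0, swap(0,1) ⇒ [6, 9, 9, 7, 6, 3, 9, 3, 9, 6]
j=2: 9>6, skip
j=3: 7>6, skip
j=4: 6≤6, i=1, swap(1,4) ⇒ [6, 6, 9, 7, 9, 3, 9, 3, 9, 6]
j=5: 3≤6, i=2, swap(2,5) ⇒ [6, 6, 3, 7, 9, 9, 9, 3, 9, 6]
j=6: 9>6, skip
j=7: 3≤6, i=3, swap(3,7) ⇒ [6, 6, 3, 3, 9, 9, 9, 7, 9, 6]
j=8: 9>6, skip
swap(4,9) ⇒ [6, 6, 3, 3, 6, 9, 9, 7, 9, 9]; return 4

[6, 6, 3, 3, 6, 9, 9, 7, 9, 9]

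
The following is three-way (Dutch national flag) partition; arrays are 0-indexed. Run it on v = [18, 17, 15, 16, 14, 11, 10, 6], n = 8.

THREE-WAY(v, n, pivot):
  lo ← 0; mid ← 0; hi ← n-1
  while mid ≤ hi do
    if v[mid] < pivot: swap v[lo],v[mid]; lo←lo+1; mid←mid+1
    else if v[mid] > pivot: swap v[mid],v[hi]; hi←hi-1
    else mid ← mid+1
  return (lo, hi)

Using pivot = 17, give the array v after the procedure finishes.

[6, 15, 16, 14, 11, 10, 17, 18]

lo=0 mid=0 hi=7
18>17: swap(0,7), hi=6 ⇒ [6, 17, 15, 16, 14, 11, 10, 18]
6<17: swap(0,0), lo=1 mid=1 ⇒ [6, 17, 15, 16, 14, 11, 10, 18]
17=17: mid=2
15<17: swap(1,2), lo=2 mid=3 ⇒ [6, 15, 17, 16, 14, 11, 10, 18]
16<17: swap(2,3), lo=3 mid=4 ⇒ [6, 15, 16, 17, 14, 11, 10, 18]
14<17: swap(3,4), lo=4 mid=5 ⇒ [6, 15, 16, 14, 17, 11, 10, 18]
11<17: swap(4,5), lo=5 mid=6 ⇒ [6, 15, 16, 14, 11, 17, 10, 18]
10<17: swap(5,6), lo=6 mid=7 ⇒ [6, 15, 16, 14, 11, 10, 17, 18]
done. lo=6 hi=6; v=[6, 15, 16, 14, 11, 10, 17, 18]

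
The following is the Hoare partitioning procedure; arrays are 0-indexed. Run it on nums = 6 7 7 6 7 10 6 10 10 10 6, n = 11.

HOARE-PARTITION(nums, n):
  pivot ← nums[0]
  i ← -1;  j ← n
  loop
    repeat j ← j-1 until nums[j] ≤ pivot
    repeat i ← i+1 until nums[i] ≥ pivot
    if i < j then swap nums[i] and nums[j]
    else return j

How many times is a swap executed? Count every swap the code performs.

3

pivot=6
j stops at 10 (6), i stops at 0 (6); swap ⇒ 6 7 7 6 7 10 6 10 10 10 6
j stops at 6 (6), i stops at 1 (7); swap ⇒ 6 6 7 6 7 10 7 10 10 10 6
j stops at 3 (6), i stops at 2 (7); swap ⇒ 6 6 6 7 7 10 7 10 10 10 6
j stops at 2, i stops at 3; i≥j ⇒ return 2. nums=6 6 6 7 7 10 7 10 10 10 6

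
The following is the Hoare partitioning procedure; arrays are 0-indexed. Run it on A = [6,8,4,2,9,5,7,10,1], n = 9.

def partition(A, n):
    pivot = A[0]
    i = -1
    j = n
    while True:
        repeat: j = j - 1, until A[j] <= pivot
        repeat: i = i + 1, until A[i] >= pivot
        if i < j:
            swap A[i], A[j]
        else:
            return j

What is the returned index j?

3

pivot=6
j stops at 8 (1), i stops at 0 (6); swap ⇒ [1,8,4,2,9,5,7,10,6]
j stops at 5 (5), i stops at 1 (8); swap ⇒ [1,5,4,2,9,8,7,10,6]
j stops at 3, i stops at 4; i≥j ⇒ return 3. A=[1,5,4,2,9,8,7,10,6]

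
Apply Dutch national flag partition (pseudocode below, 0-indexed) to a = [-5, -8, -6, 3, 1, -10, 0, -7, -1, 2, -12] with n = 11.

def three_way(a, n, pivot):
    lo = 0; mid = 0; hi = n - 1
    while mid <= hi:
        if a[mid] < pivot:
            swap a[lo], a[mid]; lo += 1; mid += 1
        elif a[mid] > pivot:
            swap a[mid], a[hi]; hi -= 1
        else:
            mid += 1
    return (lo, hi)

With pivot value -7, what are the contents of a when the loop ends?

lo=0 mid=0 hi=10
-5>-7: swap(0,10), hi=9 ⇒ [-12, -8, -6, 3, 1, -10, 0, -7, -1, 2, -5]
-12<-7: swap(0,0), lo=1 mid=1 ⇒ [-12, -8, -6, 3, 1, -10, 0, -7, -1, 2, -5]
-8<-7: swap(1,1), lo=2 mid=2 ⇒ [-12, -8, -6, 3, 1, -10, 0, -7, -1, 2, -5]
-6>-7: swap(2,9), hi=8 ⇒ [-12, -8, 2, 3, 1, -10, 0, -7, -1, -6, -5]
2>-7: swap(2,8), hi=7 ⇒ [-12, -8, -1, 3, 1, -10, 0, -7, 2, -6, -5]
-1>-7: swap(2,7), hi=6 ⇒ [-12, -8, -7, 3, 1, -10, 0, -1, 2, -6, -5]
-7=-7: mid=3
3>-7: swap(3,6), hi=5 ⇒ [-12, -8, -7, 0, 1, -10, 3, -1, 2, -6, -5]
0>-7: swap(3,5), hi=4 ⇒ [-12, -8, -7, -10, 1, 0, 3, -1, 2, -6, -5]
-10<-7: swap(2,3), lo=3 mid=4 ⇒ [-12, -8, -10, -7, 1, 0, 3, -1, 2, -6, -5]
1>-7: swap(4,4), hi=3 ⇒ [-12, -8, -10, -7, 1, 0, 3, -1, 2, -6, -5]
done. lo=3 hi=3; a=[-12, -8, -10, -7, 1, 0, 3, -1, 2, -6, -5]

[-12, -8, -10, -7, 1, 0, 3, -1, 2, -6, -5]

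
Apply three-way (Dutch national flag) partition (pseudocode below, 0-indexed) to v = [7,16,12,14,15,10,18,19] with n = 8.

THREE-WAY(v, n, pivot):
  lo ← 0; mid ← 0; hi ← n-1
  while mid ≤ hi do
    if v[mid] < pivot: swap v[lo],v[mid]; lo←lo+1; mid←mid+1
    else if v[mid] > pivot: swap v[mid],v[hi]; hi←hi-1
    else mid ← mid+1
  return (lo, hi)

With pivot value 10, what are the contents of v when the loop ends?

[7,10,14,15,12,18,19,16]

pivot = 10; lo=0, mid=0, hi=7
v[mid]=7<10: swap v[0],v[0]; lo=1,mid=1 → [7,16,12,14,15,10,18,19]
v[mid]=16>10: swap v[1],v[7]; hi=6 → [7,19,12,14,15,10,18,16]
v[mid]=19>10: swap v[1],v[6]; hi=5 → [7,18,12,14,15,10,19,16]
v[mid]=18>10: swap v[1],v[5]; hi=4 → [7,10,12,14,15,18,19,16]
v[mid]=10=10: mid=2
v[mid]=12>10: swap v[2],v[4]; hi=3 → [7,10,15,14,12,18,19,16]
v[mid]=15>10: swap v[2],v[3]; hi=2 → [7,10,14,15,12,18,19,16]
v[mid]=14>10: swap v[2],v[2]; hi=1 → [7,10,14,15,12,18,19,16]
end: lo=1, hi=1; v = [7,10,14,15,12,18,19,16]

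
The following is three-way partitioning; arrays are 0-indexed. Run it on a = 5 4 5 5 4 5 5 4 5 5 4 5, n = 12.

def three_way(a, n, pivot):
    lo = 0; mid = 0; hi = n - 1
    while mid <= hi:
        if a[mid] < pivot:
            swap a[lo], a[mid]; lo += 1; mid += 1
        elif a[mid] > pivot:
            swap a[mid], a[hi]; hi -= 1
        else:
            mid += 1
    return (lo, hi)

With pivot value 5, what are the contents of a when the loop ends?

lo=0 mid=0 hi=11
5=5: mid=1
4<5: swap(0,1), lo=1 mid=2 ⇒ 4 5 5 5 4 5 5 4 5 5 4 5
5=5: mid=3
5=5: mid=4
4<5: swap(1,4), lo=2 mid=5 ⇒ 4 4 5 5 5 5 5 4 5 5 4 5
5=5: mid=6
5=5: mid=7
4<5: swap(2,7), lo=3 mid=8 ⇒ 4 4 4 5 5 5 5 5 5 5 4 5
5=5: mid=9
5=5: mid=10
4<5: swap(3,10), lo=4 mid=11 ⇒ 4 4 4 4 5 5 5 5 5 5 5 5
5=5: mid=12
done. lo=4 hi=11; a=4 4 4 4 5 5 5 5 5 5 5 5

4 4 4 4 5 5 5 5 5 5 5 5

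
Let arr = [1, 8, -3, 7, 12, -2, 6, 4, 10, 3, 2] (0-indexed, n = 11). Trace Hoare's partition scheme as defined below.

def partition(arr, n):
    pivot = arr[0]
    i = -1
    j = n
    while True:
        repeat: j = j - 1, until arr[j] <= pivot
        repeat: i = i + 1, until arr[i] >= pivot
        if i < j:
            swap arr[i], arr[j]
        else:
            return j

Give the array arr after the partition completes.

pivot = arr[0] = 1; i = -1, j = 11
j→5 (arr[5]=-2≤1), i→0 (arr[0]=1≥1); i<j, swap → [-2, 8, -3, 7, 12, 1, 6, 4, 10, 3, 2]
j→2 (arr[2]=-3≤1), i→1 (arr[1]=8≥1); i<j, swap → [-2, -3, 8, 7, 12, 1, 6, 4, 10, 3, 2]
j→1, i→2; i≥j, return j=1. arr = [-2, -3, 8, 7, 12, 1, 6, 4, 10, 3, 2]

[-2, -3, 8, 7, 12, 1, 6, 4, 10, 3, 2]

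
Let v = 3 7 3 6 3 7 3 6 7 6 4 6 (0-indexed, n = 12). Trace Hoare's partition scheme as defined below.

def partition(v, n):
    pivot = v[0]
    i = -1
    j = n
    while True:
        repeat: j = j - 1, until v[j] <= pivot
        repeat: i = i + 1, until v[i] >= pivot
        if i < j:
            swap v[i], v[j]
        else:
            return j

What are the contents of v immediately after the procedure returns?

pivot=3
j stops at 6 (3), i stops at 0 (3); swap ⇒ 3 7 3 6 3 7 3 6 7 6 4 6
j stops at 4 (3), i stops at 1 (7); swap ⇒ 3 3 3 6 7 7 3 6 7 6 4 6
j stops at 2, i stops at 2; i≥j ⇒ return 2. v=3 3 3 6 7 7 3 6 7 6 4 6

3 3 3 6 7 7 3 6 7 6 4 6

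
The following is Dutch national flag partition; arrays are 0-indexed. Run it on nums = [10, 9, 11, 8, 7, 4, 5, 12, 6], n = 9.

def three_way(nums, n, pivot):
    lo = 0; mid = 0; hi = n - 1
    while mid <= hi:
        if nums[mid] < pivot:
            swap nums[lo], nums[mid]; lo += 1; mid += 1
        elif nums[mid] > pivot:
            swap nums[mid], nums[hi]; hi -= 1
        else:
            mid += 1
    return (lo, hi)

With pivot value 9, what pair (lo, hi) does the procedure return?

(5, 5)

lo=0 mid=0 hi=8
10>9: swap(0,8), hi=7 ⇒ [6, 9, 11, 8, 7, 4, 5, 12, 10]
6<9: swap(0,0), lo=1 mid=1 ⇒ [6, 9, 11, 8, 7, 4, 5, 12, 10]
9=9: mid=2
11>9: swap(2,7), hi=6 ⇒ [6, 9, 12, 8, 7, 4, 5, 11, 10]
12>9: swap(2,6), hi=5 ⇒ [6, 9, 5, 8, 7, 4, 12, 11, 10]
5<9: swap(1,2), lo=2 mid=3 ⇒ [6, 5, 9, 8, 7, 4, 12, 11, 10]
8<9: swap(2,3), lo=3 mid=4 ⇒ [6, 5, 8, 9, 7, 4, 12, 11, 10]
7<9: swap(3,4), lo=4 mid=5 ⇒ [6, 5, 8, 7, 9, 4, 12, 11, 10]
4<9: swap(4,5), lo=5 mid=6 ⇒ [6, 5, 8, 7, 4, 9, 12, 11, 10]
done. lo=5 hi=5; nums=[6, 5, 8, 7, 4, 9, 12, 11, 10]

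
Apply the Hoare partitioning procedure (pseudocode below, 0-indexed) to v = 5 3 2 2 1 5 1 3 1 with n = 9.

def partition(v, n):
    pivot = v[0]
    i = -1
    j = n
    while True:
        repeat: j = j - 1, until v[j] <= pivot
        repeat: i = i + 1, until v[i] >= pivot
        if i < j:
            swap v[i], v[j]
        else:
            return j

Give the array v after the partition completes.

1 3 2 2 1 3 1 5 5

pivot=5
j stops at 8 (1), i stops at 0 (5); swap ⇒ 1 3 2 2 1 5 1 3 5
j stops at 7 (3), i stops at 5 (5); swap ⇒ 1 3 2 2 1 3 1 5 5
j stops at 6, i stops at 7; i≥j ⇒ return 6. v=1 3 2 2 1 3 1 5 5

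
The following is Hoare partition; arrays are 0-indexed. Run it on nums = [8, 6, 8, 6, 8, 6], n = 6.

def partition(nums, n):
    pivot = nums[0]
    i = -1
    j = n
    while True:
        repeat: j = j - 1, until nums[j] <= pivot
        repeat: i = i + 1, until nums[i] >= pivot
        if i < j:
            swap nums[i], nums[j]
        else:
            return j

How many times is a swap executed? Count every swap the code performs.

2

pivot = nums[0] = 8; i = -1, j = 6
j→5 (nums[5]=6≤8), i→0 (nums[0]=8≥8); i<j, swap → [6, 6, 8, 6, 8, 8]
j→4 (nums[4]=8≤8), i→2 (nums[2]=8≥8); i<j, swap → [6, 6, 8, 6, 8, 8]
j→3, i→4; i≥j, return j=3. nums = [6, 6, 8, 6, 8, 8]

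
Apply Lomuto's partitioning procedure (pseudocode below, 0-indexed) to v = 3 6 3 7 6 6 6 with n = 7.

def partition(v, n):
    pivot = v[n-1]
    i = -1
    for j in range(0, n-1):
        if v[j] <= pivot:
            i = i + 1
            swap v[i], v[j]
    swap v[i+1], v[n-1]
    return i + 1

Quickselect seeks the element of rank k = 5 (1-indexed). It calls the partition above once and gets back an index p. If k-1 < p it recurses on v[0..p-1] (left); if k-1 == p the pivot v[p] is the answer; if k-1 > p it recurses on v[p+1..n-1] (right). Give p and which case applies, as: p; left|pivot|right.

pivot=6, i=-1
j=0: 3≤6, i=0, swap(0,0) ⇒ 3 6 3 7 6 6 6
j=1: 6≤6, i=1, swap(1,1) ⇒ 3 6 3 7 6 6 6
j=2: 3≤6, i=2, swap(2,2) ⇒ 3 6 3 7 6 6 6
j=3: 7>6, skip
j=4: 6≤6, i=3, swap(3,4) ⇒ 3 6 3 6 7 6 6
j=5: 6≤6, i=4, swap(4,5) ⇒ 3 6 3 6 6 7 6
swap(5,6) ⇒ 3 6 3 6 6 6 7; return 5
p = 5; k-1 = 4 < 5 ⇒ left

5; left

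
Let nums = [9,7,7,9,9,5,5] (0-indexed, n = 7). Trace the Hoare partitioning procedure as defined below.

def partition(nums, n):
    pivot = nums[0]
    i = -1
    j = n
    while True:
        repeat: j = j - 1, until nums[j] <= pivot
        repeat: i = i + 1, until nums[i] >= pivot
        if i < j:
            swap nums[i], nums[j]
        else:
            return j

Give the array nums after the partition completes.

pivot=9
j stops at 6 (5), i stops at 0 (9); swap ⇒ [5,7,7,9,9,5,9]
j stops at 5 (5), i stops at 3 (9); swap ⇒ [5,7,7,5,9,9,9]
j stops at 4, i stops at 4; i≥j ⇒ return 4. nums=[5,7,7,5,9,9,9]

[5,7,7,5,9,9,9]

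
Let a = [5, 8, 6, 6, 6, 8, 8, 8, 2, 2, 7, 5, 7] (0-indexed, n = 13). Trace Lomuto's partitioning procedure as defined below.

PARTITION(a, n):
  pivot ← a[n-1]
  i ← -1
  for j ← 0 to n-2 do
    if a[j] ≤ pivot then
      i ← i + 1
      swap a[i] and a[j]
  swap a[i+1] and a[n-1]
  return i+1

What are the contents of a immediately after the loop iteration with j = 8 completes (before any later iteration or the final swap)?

pivot=7, i=-1
j=0: 5≤7, i=0, swap(0,0) ⇒ [5, 8, 6, 6, 6, 8, 8, 8, 2, 2, 7, 5, 7]
j=1: 8>7, skip
j=2: 6≤7, i=1, swap(1,2) ⇒ [5, 6, 8, 6, 6, 8, 8, 8, 2, 2, 7, 5, 7]
j=3: 6≤7, i=2, swap(2,3) ⇒ [5, 6, 6, 8, 6, 8, 8, 8, 2, 2, 7, 5, 7]
j=4: 6≤7, i=3, swap(3,4) ⇒ [5, 6, 6, 6, 8, 8, 8, 8, 2, 2, 7, 5, 7]
j=5: 8>7, skip
j=6: 8>7, skip
j=7: 8>7, skip
j=8: 2≤7, i=4, swap(4,8) ⇒ [5, 6, 6, 6, 2, 8, 8, 8, 8, 2, 7, 5, 7]
(after j=8) a = [5, 6, 6, 6, 2, 8, 8, 8, 8, 2, 7, 5, 7]

[5, 6, 6, 6, 2, 8, 8, 8, 8, 2, 7, 5, 7]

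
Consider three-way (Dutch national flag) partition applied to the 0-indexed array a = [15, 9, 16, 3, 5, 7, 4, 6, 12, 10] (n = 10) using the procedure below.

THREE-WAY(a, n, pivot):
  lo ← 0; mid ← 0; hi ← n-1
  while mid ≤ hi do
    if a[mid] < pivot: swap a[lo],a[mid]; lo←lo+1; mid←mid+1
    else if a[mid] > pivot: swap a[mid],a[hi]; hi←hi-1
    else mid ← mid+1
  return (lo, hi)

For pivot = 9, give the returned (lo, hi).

pivot = 9; lo=0, mid=0, hi=9
a[mid]=15>9: swap a[0],a[9]; hi=8 → [10, 9, 16, 3, 5, 7, 4, 6, 12, 15]
a[mid]=10>9: swap a[0],a[8]; hi=7 → [12, 9, 16, 3, 5, 7, 4, 6, 10, 15]
a[mid]=12>9: swap a[0],a[7]; hi=6 → [6, 9, 16, 3, 5, 7, 4, 12, 10, 15]
a[mid]=6<9: swap a[0],a[0]; lo=1,mid=1 → [6, 9, 16, 3, 5, 7, 4, 12, 10, 15]
a[mid]=9=9: mid=2
a[mid]=16>9: swap a[2],a[6]; hi=5 → [6, 9, 4, 3, 5, 7, 16, 12, 10, 15]
a[mid]=4<9: swap a[1],a[2]; lo=2,mid=3 → [6, 4, 9, 3, 5, 7, 16, 12, 10, 15]
a[mid]=3<9: swap a[2],a[3]; lo=3,mid=4 → [6, 4, 3, 9, 5, 7, 16, 12, 10, 15]
a[mid]=5<9: swap a[3],a[4]; lo=4,mid=5 → [6, 4, 3, 5, 9, 7, 16, 12, 10, 15]
a[mid]=7<9: swap a[4],a[5]; lo=5,mid=6 → [6, 4, 3, 5, 7, 9, 16, 12, 10, 15]
end: lo=5, hi=5; a = [6, 4, 3, 5, 7, 9, 16, 12, 10, 15]

(5, 5)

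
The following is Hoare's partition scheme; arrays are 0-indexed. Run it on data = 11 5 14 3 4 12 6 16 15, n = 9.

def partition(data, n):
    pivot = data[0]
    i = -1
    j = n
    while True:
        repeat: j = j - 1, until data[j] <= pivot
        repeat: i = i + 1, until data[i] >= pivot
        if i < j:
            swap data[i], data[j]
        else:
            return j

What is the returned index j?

3

pivot = data[0] = 11; i = -1, j = 9
j→6 (data[6]=6≤11), i→0 (data[0]=11≥11); i<j, swap → 6 5 14 3 4 12 11 16 15
j→4 (data[4]=4≤11), i→2 (data[2]=14≥11); i<j, swap → 6 5 4 3 14 12 11 16 15
j→3, i→4; i≥j, return j=3. data = 6 5 4 3 14 12 11 16 15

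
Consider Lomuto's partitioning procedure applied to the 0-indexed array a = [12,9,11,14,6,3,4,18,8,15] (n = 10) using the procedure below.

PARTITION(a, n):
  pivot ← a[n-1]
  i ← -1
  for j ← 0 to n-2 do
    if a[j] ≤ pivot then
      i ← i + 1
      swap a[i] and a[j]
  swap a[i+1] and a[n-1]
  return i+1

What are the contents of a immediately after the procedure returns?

pivot = a[9] = 15; i = -1
j=0: a[0]=12 ≤ 15 → i=0, swap a[0],a[0] (no change) → [12,9,11,14,6,3,4,18,8,15]
j=1: a[1]=9 ≤ 15 → i=1, swap a[1],a[1] (no change) → [12,9,11,14,6,3,4,18,8,15]
j=2: a[2]=11 ≤ 15 → i=2, swap a[2],a[2] (no change) → [12,9,11,14,6,3,4,18,8,15]
j=3: a[3]=14 ≤ 15 → i=3, swap a[3],a[3] (no change) → [12,9,11,14,6,3,4,18,8,15]
j=4: a[4]=6 ≤ 15 → i=4, swap a[4],a[4] (no change) → [12,9,11,14,6,3,4,18,8,15]
j=5: a[5]=3 ≤ 15 → i=5, swap a[5],a[5] (no change) → [12,9,11,14,6,3,4,18,8,15]
j=6: a[6]=4 ≤ 15 → i=6, swap a[6],a[6] (no change) → [12,9,11,14,6,3,4,18,8,15]
j=7: a[7]=18 > 15 → no swap
j=8: a[8]=8 ≤ 15 → i=7, swap a[7],a[8] → [12,9,11,14,6,3,4,8,18,15]
final swap a[8],a[9] → [12,9,11,14,6,3,4,8,15,18]; return 8

[12,9,11,14,6,3,4,8,15,18]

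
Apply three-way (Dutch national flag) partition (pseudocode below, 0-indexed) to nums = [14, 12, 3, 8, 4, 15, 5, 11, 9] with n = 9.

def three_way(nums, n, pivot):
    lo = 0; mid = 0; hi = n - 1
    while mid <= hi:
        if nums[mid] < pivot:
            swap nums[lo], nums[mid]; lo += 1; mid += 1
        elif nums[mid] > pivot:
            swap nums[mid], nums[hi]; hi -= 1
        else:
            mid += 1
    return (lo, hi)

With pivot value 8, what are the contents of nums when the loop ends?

lo=0 mid=0 hi=8
14>8: swap(0,8), hi=7 ⇒ [9, 12, 3, 8, 4, 15, 5, 11, 14]
9>8: swap(0,7), hi=6 ⇒ [11, 12, 3, 8, 4, 15, 5, 9, 14]
11>8: swap(0,6), hi=5 ⇒ [5, 12, 3, 8, 4, 15, 11, 9, 14]
5<8: swap(0,0), lo=1 mid=1 ⇒ [5, 12, 3, 8, 4, 15, 11, 9, 14]
12>8: swap(1,5), hi=4 ⇒ [5, 15, 3, 8, 4, 12, 11, 9, 14]
15>8: swap(1,4), hi=3 ⇒ [5, 4, 3, 8, 15, 12, 11, 9, 14]
4<8: swap(1,1), lo=2 mid=2 ⇒ [5, 4, 3, 8, 15, 12, 11, 9, 14]
3<8: swap(2,2), lo=3 mid=3 ⇒ [5, 4, 3, 8, 15, 12, 11, 9, 14]
8=8: mid=4
done. lo=3 hi=3; nums=[5, 4, 3, 8, 15, 12, 11, 9, 14]

[5, 4, 3, 8, 15, 12, 11, 9, 14]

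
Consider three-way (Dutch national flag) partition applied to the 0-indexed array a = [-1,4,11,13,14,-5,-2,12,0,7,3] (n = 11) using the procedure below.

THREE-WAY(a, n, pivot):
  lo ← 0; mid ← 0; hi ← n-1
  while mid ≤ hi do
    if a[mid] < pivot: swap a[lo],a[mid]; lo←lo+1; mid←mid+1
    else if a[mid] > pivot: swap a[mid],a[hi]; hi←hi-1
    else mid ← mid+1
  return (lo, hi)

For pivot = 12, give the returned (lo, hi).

pivot = 12; lo=0, mid=0, hi=10
a[mid]=-1<12: swap a[0],a[0]; lo=1,mid=1 → [-1,4,11,13,14,-5,-2,12,0,7,3]
a[mid]=4<12: swap a[1],a[1]; lo=2,mid=2 → [-1,4,11,13,14,-5,-2,12,0,7,3]
a[mid]=11<12: swap a[2],a[2]; lo=3,mid=3 → [-1,4,11,13,14,-5,-2,12,0,7,3]
a[mid]=13>12: swap a[3],a[10]; hi=9 → [-1,4,11,3,14,-5,-2,12,0,7,13]
a[mid]=3<12: swap a[3],a[3]; lo=4,mid=4 → [-1,4,11,3,14,-5,-2,12,0,7,13]
a[mid]=14>12: swap a[4],a[9]; hi=8 → [-1,4,11,3,7,-5,-2,12,0,14,13]
a[mid]=7<12: swap a[4],a[4]; lo=5,mid=5 → [-1,4,11,3,7,-5,-2,12,0,14,13]
a[mid]=-5<12: swap a[5],a[5]; lo=6,mid=6 → [-1,4,11,3,7,-5,-2,12,0,14,13]
a[mid]=-2<12: swap a[6],a[6]; lo=7,mid=7 → [-1,4,11,3,7,-5,-2,12,0,14,13]
a[mid]=12=12: mid=8
a[mid]=0<12: swap a[7],a[8]; lo=8,mid=9 → [-1,4,11,3,7,-5,-2,0,12,14,13]
end: lo=8, hi=8; a = [-1,4,11,3,7,-5,-2,0,12,14,13]

(8, 8)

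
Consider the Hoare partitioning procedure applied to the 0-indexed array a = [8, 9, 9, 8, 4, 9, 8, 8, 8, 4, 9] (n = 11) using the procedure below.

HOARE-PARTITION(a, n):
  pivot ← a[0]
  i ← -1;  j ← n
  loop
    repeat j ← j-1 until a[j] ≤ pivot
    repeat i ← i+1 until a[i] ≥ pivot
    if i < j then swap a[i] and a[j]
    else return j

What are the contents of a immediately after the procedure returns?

pivot=8
j stops at 9 (4), i stops at 0 (8); swap ⇒ [4, 9, 9, 8, 4, 9, 8, 8, 8, 8, 9]
j stops at 8 (8), i stops at 1 (9); swap ⇒ [4, 8, 9, 8, 4, 9, 8, 8, 9, 8, 9]
j stops at 7 (8), i stops at 2 (9); swap ⇒ [4, 8, 8, 8, 4, 9, 8, 9, 9, 8, 9]
j stops at 6 (8), i stops at 3 (8); swap ⇒ [4, 8, 8, 8, 4, 9, 8, 9, 9, 8, 9]
j stops at 4, i stops at 5; i≥j ⇒ return 4. a=[4, 8, 8, 8, 4, 9, 8, 9, 9, 8, 9]

[4, 8, 8, 8, 4, 9, 8, 9, 9, 8, 9]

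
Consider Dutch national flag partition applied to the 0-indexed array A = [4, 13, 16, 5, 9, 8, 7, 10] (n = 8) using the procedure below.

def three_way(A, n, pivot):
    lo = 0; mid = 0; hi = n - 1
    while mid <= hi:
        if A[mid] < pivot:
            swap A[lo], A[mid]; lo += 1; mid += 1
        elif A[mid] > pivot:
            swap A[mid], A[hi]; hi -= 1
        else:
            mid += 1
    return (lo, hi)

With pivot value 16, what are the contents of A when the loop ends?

[4, 13, 5, 9, 8, 7, 10, 16]

pivot = 16; lo=0, mid=0, hi=7
A[mid]=4<16: swap A[0],A[0]; lo=1,mid=1 → [4, 13, 16, 5, 9, 8, 7, 10]
A[mid]=13<16: swap A[1],A[1]; lo=2,mid=2 → [4, 13, 16, 5, 9, 8, 7, 10]
A[mid]=16=16: mid=3
A[mid]=5<16: swap A[2],A[3]; lo=3,mid=4 → [4, 13, 5, 16, 9, 8, 7, 10]
A[mid]=9<16: swap A[3],A[4]; lo=4,mid=5 → [4, 13, 5, 9, 16, 8, 7, 10]
A[mid]=8<16: swap A[4],A[5]; lo=5,mid=6 → [4, 13, 5, 9, 8, 16, 7, 10]
A[mid]=7<16: swap A[5],A[6]; lo=6,mid=7 → [4, 13, 5, 9, 8, 7, 16, 10]
A[mid]=10<16: swap A[6],A[7]; lo=7,mid=8 → [4, 13, 5, 9, 8, 7, 10, 16]
end: lo=7, hi=7; A = [4, 13, 5, 9, 8, 7, 10, 16]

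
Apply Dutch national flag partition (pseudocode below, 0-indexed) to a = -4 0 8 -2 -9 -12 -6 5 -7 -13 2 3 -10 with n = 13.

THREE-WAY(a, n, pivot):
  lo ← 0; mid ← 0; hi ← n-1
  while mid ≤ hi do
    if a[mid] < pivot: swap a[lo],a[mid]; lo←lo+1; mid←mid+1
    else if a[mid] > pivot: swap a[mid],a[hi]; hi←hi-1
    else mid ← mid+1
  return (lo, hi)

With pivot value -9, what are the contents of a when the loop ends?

lo=0 mid=0 hi=12
-4>-9: swap(0,12), hi=11 ⇒ -10 0 8 -2 -9 -12 -6 5 -7 -13 2 3 -4
-10<-9: swap(0,0), lo=1 mid=1 ⇒ -10 0 8 -2 -9 -12 -6 5 -7 -13 2 3 -4
0>-9: swap(1,11), hi=10 ⇒ -10 3 8 -2 -9 -12 -6 5 -7 -13 2 0 -4
3>-9: swap(1,10), hi=9 ⇒ -10 2 8 -2 -9 -12 -6 5 -7 -13 3 0 -4
2>-9: swap(1,9), hi=8 ⇒ -10 -13 8 -2 -9 -12 -6 5 -7 2 3 0 -4
-13<-9: swap(1,1), lo=2 mid=2 ⇒ -10 -13 8 -2 -9 -12 -6 5 -7 2 3 0 -4
8>-9: swap(2,8), hi=7 ⇒ -10 -13 -7 -2 -9 -12 -6 5 8 2 3 0 -4
-7>-9: swap(2,7), hi=6 ⇒ -10 -13 5 -2 -9 -12 -6 -7 8 2 3 0 -4
5>-9: swap(2,6), hi=5 ⇒ -10 -13 -6 -2 -9 -12 5 -7 8 2 3 0 -4
-6>-9: swap(2,5), hi=4 ⇒ -10 -13 -12 -2 -9 -6 5 -7 8 2 3 0 -4
-12<-9: swap(2,2), lo=3 mid=3 ⇒ -10 -13 -12 -2 -9 -6 5 -7 8 2 3 0 -4
-2>-9: swap(3,4), hi=3 ⇒ -10 -13 -12 -9 -2 -6 5 -7 8 2 3 0 -4
-9=-9: mid=4
done. lo=3 hi=3; a=-10 -13 -12 -9 -2 -6 5 -7 8 2 3 0 -4

-10 -13 -12 -9 -2 -6 5 -7 8 2 3 0 -4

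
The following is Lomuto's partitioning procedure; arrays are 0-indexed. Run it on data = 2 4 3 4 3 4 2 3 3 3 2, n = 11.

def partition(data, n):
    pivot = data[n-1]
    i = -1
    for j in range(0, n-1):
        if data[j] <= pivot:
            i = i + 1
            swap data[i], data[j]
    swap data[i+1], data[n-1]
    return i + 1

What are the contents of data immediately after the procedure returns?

pivot=2, i=-1
j=0: 2≤2, i=0, swap(0,0) ⇒ 2 4 3 4 3 4 2 3 3 3 2
j=1: 4>2, skip
j=2: 3>2, skip
j=3: 4>2, skip
j=4: 3>2, skip
j=5: 4>2, skip
j=6: 2≤2, i=1, swap(1,6) ⇒ 2 2 3 4 3 4 4 3 3 3 2
j=7: 3>2, skip
j=8: 3>2, skip
j=9: 3>2, skip
swap(2,10) ⇒ 2 2 2 4 3 4 4 3 3 3 3; return 2

2 2 2 4 3 4 4 3 3 3 3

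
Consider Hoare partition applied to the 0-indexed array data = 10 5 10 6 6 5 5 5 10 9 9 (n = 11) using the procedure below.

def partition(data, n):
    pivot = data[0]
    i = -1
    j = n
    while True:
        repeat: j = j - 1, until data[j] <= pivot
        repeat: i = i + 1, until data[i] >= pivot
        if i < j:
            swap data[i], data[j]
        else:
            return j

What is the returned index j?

pivot=10
j stops at 10 (9), i stops at 0 (10); swap ⇒ 9 5 10 6 6 5 5 5 10 9 10
j stops at 9 (9), i stops at 2 (10); swap ⇒ 9 5 9 6 6 5 5 5 10 10 10
j stops at 8, i stops at 8; i≥j ⇒ return 8. data=9 5 9 6 6 5 5 5 10 10 10

8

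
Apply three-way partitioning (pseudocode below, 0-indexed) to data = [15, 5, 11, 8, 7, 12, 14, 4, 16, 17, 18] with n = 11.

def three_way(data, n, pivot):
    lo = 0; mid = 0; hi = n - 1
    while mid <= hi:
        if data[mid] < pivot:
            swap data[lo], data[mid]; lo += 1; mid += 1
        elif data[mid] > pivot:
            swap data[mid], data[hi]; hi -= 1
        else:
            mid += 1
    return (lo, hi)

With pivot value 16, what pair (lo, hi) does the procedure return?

(8, 8)

pivot = 16; lo=0, mid=0, hi=10
data[mid]=15<16: swap data[0],data[0]; lo=1,mid=1 → [15, 5, 11, 8, 7, 12, 14, 4, 16, 17, 18]
data[mid]=5<16: swap data[1],data[1]; lo=2,mid=2 → [15, 5, 11, 8, 7, 12, 14, 4, 16, 17, 18]
data[mid]=11<16: swap data[2],data[2]; lo=3,mid=3 → [15, 5, 11, 8, 7, 12, 14, 4, 16, 17, 18]
data[mid]=8<16: swap data[3],data[3]; lo=4,mid=4 → [15, 5, 11, 8, 7, 12, 14, 4, 16, 17, 18]
data[mid]=7<16: swap data[4],data[4]; lo=5,mid=5 → [15, 5, 11, 8, 7, 12, 14, 4, 16, 17, 18]
data[mid]=12<16: swap data[5],data[5]; lo=6,mid=6 → [15, 5, 11, 8, 7, 12, 14, 4, 16, 17, 18]
data[mid]=14<16: swap data[6],data[6]; lo=7,mid=7 → [15, 5, 11, 8, 7, 12, 14, 4, 16, 17, 18]
data[mid]=4<16: swap data[7],data[7]; lo=8,mid=8 → [15, 5, 11, 8, 7, 12, 14, 4, 16, 17, 18]
data[mid]=16=16: mid=9
data[mid]=17>16: swap data[9],data[10]; hi=9 → [15, 5, 11, 8, 7, 12, 14, 4, 16, 18, 17]
data[mid]=18>16: swap data[9],data[9]; hi=8 → [15, 5, 11, 8, 7, 12, 14, 4, 16, 18, 17]
end: lo=8, hi=8; data = [15, 5, 11, 8, 7, 12, 14, 4, 16, 18, 17]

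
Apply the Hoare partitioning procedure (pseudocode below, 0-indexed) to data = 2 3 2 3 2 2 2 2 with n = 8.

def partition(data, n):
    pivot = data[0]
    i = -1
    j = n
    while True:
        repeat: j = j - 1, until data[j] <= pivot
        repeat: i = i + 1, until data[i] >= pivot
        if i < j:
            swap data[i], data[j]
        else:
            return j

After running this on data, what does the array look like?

2 2 2 2 3 2 3 2

pivot = data[0] = 2; i = -1, j = 8
j→7 (data[7]=2≤2), i→0 (data[0]=2≥2); i<j, swap → 2 3 2 3 2 2 2 2
j→6 (data[6]=2≤2), i→1 (data[1]=3≥2); i<j, swap → 2 2 2 3 2 2 3 2
j→5 (data[5]=2≤2), i→2 (data[2]=2≥2); i<j, swap → 2 2 2 3 2 2 3 2
j→4 (data[4]=2≤2), i→3 (data[3]=3≥2); i<j, swap → 2 2 2 2 3 2 3 2
j→3, i→4; i≥j, return j=3. data = 2 2 2 2 3 2 3 2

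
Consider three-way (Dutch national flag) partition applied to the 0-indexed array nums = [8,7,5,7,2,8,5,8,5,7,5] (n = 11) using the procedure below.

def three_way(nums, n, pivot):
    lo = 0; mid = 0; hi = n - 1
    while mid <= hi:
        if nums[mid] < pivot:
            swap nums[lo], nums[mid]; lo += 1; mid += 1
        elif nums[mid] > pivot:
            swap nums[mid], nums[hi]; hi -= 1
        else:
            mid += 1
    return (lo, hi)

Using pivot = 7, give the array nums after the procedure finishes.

[5,5,2,5,5,7,7,7,8,8,8]

pivot = 7; lo=0, mid=0, hi=10
nums[mid]=8>7: swap nums[0],nums[10]; hi=9 → [5,7,5,7,2,8,5,8,5,7,8]
nums[mid]=5<7: swap nums[0],nums[0]; lo=1,mid=1 → [5,7,5,7,2,8,5,8,5,7,8]
nums[mid]=7=7: mid=2
nums[mid]=5<7: swap nums[1],nums[2]; lo=2,mid=3 → [5,5,7,7,2,8,5,8,5,7,8]
nums[mid]=7=7: mid=4
nums[mid]=2<7: swap nums[2],nums[4]; lo=3,mid=5 → [5,5,2,7,7,8,5,8,5,7,8]
nums[mid]=8>7: swap nums[5],nums[9]; hi=8 → [5,5,2,7,7,7,5,8,5,8,8]
nums[mid]=7=7: mid=6
nums[mid]=5<7: swap nums[3],nums[6]; lo=4,mid=7 → [5,5,2,5,7,7,7,8,5,8,8]
nums[mid]=8>7: swap nums[7],nums[8]; hi=7 → [5,5,2,5,7,7,7,5,8,8,8]
nums[mid]=5<7: swap nums[4],nums[7]; lo=5,mid=8 → [5,5,2,5,5,7,7,7,8,8,8]
end: lo=5, hi=7; nums = [5,5,2,5,5,7,7,7,8,8,8]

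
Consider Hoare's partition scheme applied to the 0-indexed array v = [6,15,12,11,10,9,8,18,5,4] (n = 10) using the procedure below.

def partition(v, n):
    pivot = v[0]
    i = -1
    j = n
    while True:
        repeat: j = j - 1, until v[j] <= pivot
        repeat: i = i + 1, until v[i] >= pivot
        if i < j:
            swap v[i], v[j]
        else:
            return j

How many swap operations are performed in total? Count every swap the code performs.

pivot = v[0] = 6; i = -1, j = 10
j→9 (v[9]=4≤6), i→0 (v[0]=6≥6); i<j, swap → [4,15,12,11,10,9,8,18,5,6]
j→8 (v[8]=5≤6), i→1 (v[1]=15≥6); i<j, swap → [4,5,12,11,10,9,8,18,15,6]
j→1, i→2; i≥j, return j=1. v = [4,5,12,11,10,9,8,18,15,6]

2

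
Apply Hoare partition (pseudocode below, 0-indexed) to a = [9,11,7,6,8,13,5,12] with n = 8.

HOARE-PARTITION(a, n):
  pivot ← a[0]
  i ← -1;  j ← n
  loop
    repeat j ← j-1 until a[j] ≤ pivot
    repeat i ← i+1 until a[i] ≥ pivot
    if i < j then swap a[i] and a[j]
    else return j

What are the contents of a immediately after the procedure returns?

pivot=9
j stops at 6 (5), i stops at 0 (9); swap ⇒ [5,11,7,6,8,13,9,12]
j stops at 4 (8), i stops at 1 (11); swap ⇒ [5,8,7,6,11,13,9,12]
j stops at 3, i stops at 4; i≥j ⇒ return 3. a=[5,8,7,6,11,13,9,12]

[5,8,7,6,11,13,9,12]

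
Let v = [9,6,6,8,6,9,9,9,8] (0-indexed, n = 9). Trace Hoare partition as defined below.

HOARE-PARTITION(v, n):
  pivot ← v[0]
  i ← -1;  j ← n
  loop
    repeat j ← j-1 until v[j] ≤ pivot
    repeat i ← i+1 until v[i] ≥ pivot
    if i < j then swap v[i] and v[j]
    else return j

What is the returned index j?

pivot = v[0] = 9; i = -1, j = 9
j→8 (v[8]=8≤9), i→0 (v[0]=9≥9); i<j, swap → [8,6,6,8,6,9,9,9,9]
j→7 (v[7]=9≤9), i→5 (v[5]=9≥9); i<j, swap → [8,6,6,8,6,9,9,9,9]
j→6, i→6; i≥j, return j=6. v = [8,6,6,8,6,9,9,9,9]

6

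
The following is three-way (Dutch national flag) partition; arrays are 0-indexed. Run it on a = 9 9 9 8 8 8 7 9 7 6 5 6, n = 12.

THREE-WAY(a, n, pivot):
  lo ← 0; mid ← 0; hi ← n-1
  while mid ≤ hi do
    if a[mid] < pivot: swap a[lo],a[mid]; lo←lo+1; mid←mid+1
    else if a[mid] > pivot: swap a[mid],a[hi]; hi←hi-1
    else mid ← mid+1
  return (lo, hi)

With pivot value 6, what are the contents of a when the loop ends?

5 6 6 8 8 7 9 7 8 9 9 9

pivot = 6; lo=0, mid=0, hi=11
a[mid]=9>6: swap a[0],a[11]; hi=10 → 6 9 9 8 8 8 7 9 7 6 5 9
a[mid]=6=6: mid=1
a[mid]=9>6: swap a[1],a[10]; hi=9 → 6 5 9 8 8 8 7 9 7 6 9 9
a[mid]=5<6: swap a[0],a[1]; lo=1,mid=2 → 5 6 9 8 8 8 7 9 7 6 9 9
a[mid]=9>6: swap a[2],a[9]; hi=8 → 5 6 6 8 8 8 7 9 7 9 9 9
a[mid]=6=6: mid=3
a[mid]=8>6: swap a[3],a[8]; hi=7 → 5 6 6 7 8 8 7 9 8 9 9 9
a[mid]=7>6: swap a[3],a[7]; hi=6 → 5 6 6 9 8 8 7 7 8 9 9 9
a[mid]=9>6: swap a[3],a[6]; hi=5 → 5 6 6 7 8 8 9 7 8 9 9 9
a[mid]=7>6: swap a[3],a[5]; hi=4 → 5 6 6 8 8 7 9 7 8 9 9 9
a[mid]=8>6: swap a[3],a[4]; hi=3 → 5 6 6 8 8 7 9 7 8 9 9 9
a[mid]=8>6: swap a[3],a[3]; hi=2 → 5 6 6 8 8 7 9 7 8 9 9 9
end: lo=1, hi=2; a = 5 6 6 8 8 7 9 7 8 9 9 9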